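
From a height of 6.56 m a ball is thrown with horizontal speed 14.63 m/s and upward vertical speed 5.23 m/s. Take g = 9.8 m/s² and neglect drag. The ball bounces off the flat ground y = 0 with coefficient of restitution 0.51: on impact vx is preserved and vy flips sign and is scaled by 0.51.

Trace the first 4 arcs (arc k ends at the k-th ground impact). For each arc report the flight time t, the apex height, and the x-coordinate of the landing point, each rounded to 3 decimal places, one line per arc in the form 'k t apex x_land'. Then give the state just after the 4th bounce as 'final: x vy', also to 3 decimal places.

1 1.808 7.956 26.449
2 1.300 2.069 45.464
3 0.663 0.538 55.161
4 0.338 0.140 60.106
final: 60.106 0.845

Arc 1: start y=6.560, vy=5.230 → t=1.808, apex=7.956, x_land=26.449, impact vy=-12.487
  bounce: vy ← 0.51·12.487 = 6.368
Arc 2: start y=0.000, vy=6.368 → t=1.300, apex=2.069, x_land=45.464, impact vy=-6.368
  bounce: vy ← 0.51·6.368 = 3.248
Arc 3: start y=0.000, vy=3.248 → t=0.663, apex=0.538, x_land=55.161, impact vy=-3.248
  bounce: vy ← 0.51·3.248 = 1.656
Arc 4: start y=0.000, vy=1.656 → t=0.338, apex=0.140, x_land=60.106, impact vy=-1.656
  bounce: vy ← 0.51·1.656 = 0.845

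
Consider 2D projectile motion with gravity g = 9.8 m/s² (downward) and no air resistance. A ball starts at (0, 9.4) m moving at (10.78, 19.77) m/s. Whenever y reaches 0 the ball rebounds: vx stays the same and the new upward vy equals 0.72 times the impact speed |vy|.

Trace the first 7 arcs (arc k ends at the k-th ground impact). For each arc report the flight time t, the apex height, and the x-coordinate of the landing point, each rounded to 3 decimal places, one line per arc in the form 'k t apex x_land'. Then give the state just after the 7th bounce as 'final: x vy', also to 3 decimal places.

1 4.464 29.341 48.126
2 3.524 15.211 86.112
3 2.537 7.885 113.462
4 1.827 4.088 133.154
5 1.315 2.119 147.332
6 0.947 1.099 157.541
7 0.682 0.569 164.891
final: 164.891 2.405

Arc 1: start y=9.400, vy=19.770 → t=4.464, apex=29.341, x_land=48.126, impact vy=-23.981
  bounce: vy ← 0.72·23.981 = 17.266
Arc 2: start y=0.000, vy=17.266 → t=3.524, apex=15.211, x_land=86.112, impact vy=-17.266
  bounce: vy ← 0.72·17.266 = 12.432
Arc 3: start y=0.000, vy=12.432 → t=2.537, apex=7.885, x_land=113.462, impact vy=-12.432
  bounce: vy ← 0.72·12.432 = 8.951
Arc 4: start y=0.000, vy=8.951 → t=1.827, apex=4.088, x_land=133.154, impact vy=-8.951
  bounce: vy ← 0.72·8.951 = 6.445
Arc 5: start y=0.000, vy=6.445 → t=1.315, apex=2.119, x_land=147.332, impact vy=-6.445
  bounce: vy ← 0.72·6.445 = 4.640
Arc 6: start y=0.000, vy=4.640 → t=0.947, apex=1.099, x_land=157.541, impact vy=-4.640
  bounce: vy ← 0.72·4.640 = 3.341
Arc 7: start y=0.000, vy=3.341 → t=0.682, apex=0.569, x_land=164.891, impact vy=-3.341
  bounce: vy ← 0.72·3.341 = 2.405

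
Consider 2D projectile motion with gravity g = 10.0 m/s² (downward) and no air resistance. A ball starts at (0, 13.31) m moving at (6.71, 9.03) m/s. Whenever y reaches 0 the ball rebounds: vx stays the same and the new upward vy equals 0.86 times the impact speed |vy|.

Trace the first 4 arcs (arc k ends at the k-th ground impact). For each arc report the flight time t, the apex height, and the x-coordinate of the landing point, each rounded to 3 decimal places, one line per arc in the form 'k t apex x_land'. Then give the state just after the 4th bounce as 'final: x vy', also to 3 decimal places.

Arc 1: start y=13.310, vy=9.030 → t=2.768, apex=17.387, x_land=18.572, impact vy=-18.648
  bounce: vy ← 0.86·18.648 = 16.037
Arc 2: start y=0.000, vy=16.037 → t=3.207, apex=12.859, x_land=40.094, impact vy=-16.037
  bounce: vy ← 0.86·16.037 = 13.792
Arc 3: start y=0.000, vy=13.792 → t=2.758, apex=9.511, x_land=58.602, impact vy=-13.792
  bounce: vy ← 0.86·13.792 = 11.861
Arc 4: start y=0.000, vy=11.861 → t=2.372, apex=7.034, x_land=74.520, impact vy=-11.861
  bounce: vy ← 0.86·11.861 = 10.201

1 2.768 17.387 18.572
2 3.207 12.859 40.094
3 2.758 9.511 58.602
4 2.372 7.034 74.520
final: 74.520 10.201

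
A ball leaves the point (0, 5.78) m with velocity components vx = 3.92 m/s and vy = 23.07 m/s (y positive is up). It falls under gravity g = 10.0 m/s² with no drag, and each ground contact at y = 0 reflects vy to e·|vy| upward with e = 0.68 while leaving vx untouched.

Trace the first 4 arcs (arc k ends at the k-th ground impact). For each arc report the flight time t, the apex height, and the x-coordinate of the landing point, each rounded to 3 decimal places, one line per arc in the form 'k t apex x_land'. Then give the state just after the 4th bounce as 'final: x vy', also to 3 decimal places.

Arc 1: start y=5.780, vy=23.070 → t=4.852, apex=32.391, x_land=19.021, impact vy=-25.452
  bounce: vy ← 0.68·25.452 = 17.308
Arc 2: start y=0.000, vy=17.308 → t=3.462, apex=14.978, x_land=32.590, impact vy=-17.308
  bounce: vy ← 0.68·17.308 = 11.769
Arc 3: start y=0.000, vy=11.769 → t=2.354, apex=6.926, x_land=41.817, impact vy=-11.769
  bounce: vy ← 0.68·11.769 = 8.003
Arc 4: start y=0.000, vy=8.003 → t=1.601, apex=3.202, x_land=48.091, impact vy=-8.003
  bounce: vy ← 0.68·8.003 = 5.442

1 4.852 32.391 19.021
2 3.462 14.978 32.590
3 2.354 6.926 41.817
4 1.601 3.202 48.091
final: 48.091 5.442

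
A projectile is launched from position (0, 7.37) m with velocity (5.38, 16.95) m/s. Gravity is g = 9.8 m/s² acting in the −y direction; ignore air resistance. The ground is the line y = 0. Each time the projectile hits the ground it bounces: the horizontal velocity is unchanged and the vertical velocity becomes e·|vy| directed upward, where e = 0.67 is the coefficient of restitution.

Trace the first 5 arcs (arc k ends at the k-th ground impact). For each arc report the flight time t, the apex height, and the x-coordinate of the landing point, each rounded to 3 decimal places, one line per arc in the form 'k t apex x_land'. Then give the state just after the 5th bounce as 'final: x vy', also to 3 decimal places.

1 3.850 22.028 20.712
2 2.841 9.888 35.998
3 1.904 4.439 46.239
4 1.275 1.993 53.101
5 0.855 0.894 57.698
final: 57.698 2.805

Arc 1: start y=7.370, vy=16.950 → t=3.850, apex=22.028, x_land=20.712, impact vy=-20.779
  bounce: vy ← 0.67·20.779 = 13.922
Arc 2: start y=0.000, vy=13.922 → t=2.841, apex=9.888, x_land=35.998, impact vy=-13.922
  bounce: vy ← 0.67·13.922 = 9.328
Arc 3: start y=0.000, vy=9.328 → t=1.904, apex=4.439, x_land=46.239, impact vy=-9.328
  bounce: vy ← 0.67·9.328 = 6.249
Arc 4: start y=0.000, vy=6.249 → t=1.275, apex=1.993, x_land=53.101, impact vy=-6.249
  bounce: vy ← 0.67·6.249 = 4.187
Arc 5: start y=0.000, vy=4.187 → t=0.855, apex=0.894, x_land=57.698, impact vy=-4.187
  bounce: vy ← 0.67·4.187 = 2.805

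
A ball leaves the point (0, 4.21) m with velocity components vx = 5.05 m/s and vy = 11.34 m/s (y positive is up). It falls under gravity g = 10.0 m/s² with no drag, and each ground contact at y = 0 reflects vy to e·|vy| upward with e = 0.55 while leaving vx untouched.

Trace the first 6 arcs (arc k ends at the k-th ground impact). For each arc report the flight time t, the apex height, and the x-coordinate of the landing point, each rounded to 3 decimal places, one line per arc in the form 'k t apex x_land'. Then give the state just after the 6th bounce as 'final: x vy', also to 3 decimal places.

Arc 1: start y=4.210, vy=11.340 → t=2.593, apex=10.640, x_land=13.093, impact vy=-14.588
  bounce: vy ← 0.55·14.588 = 8.023
Arc 2: start y=0.000, vy=8.023 → t=1.605, apex=3.219, x_land=21.197, impact vy=-8.023
  bounce: vy ← 0.55·8.023 = 4.413
Arc 3: start y=0.000, vy=4.413 → t=0.883, apex=0.974, x_land=25.654, impact vy=-4.413
  bounce: vy ← 0.55·4.413 = 2.427
Arc 4: start y=0.000, vy=2.427 → t=0.485, apex=0.295, x_land=28.105, impact vy=-2.427
  bounce: vy ← 0.55·2.427 = 1.335
Arc 5: start y=0.000, vy=1.335 → t=0.267, apex=0.089, x_land=29.453, impact vy=-1.335
  bounce: vy ← 0.55·1.335 = 0.734
Arc 6: start y=0.000, vy=0.734 → t=0.147, apex=0.027, x_land=30.195, impact vy=-0.734
  bounce: vy ← 0.55·0.734 = 0.404

1 2.593 10.640 13.093
2 1.605 3.219 21.197
3 0.883 0.974 25.654
4 0.485 0.295 28.105
5 0.267 0.089 29.453
6 0.147 0.027 30.195
final: 30.195 0.404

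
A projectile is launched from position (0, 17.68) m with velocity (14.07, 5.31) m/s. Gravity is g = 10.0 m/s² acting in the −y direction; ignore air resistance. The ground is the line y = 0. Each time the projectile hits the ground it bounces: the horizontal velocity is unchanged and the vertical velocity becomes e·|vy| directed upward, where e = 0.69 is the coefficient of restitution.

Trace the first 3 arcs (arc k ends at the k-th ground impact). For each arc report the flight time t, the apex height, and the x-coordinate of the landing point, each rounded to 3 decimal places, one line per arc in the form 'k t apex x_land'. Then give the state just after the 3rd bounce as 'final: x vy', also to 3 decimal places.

1 2.485 19.090 34.963
2 2.696 9.089 72.903
3 1.861 4.327 99.081
final: 99.081 6.419

Arc 1: start y=17.680, vy=5.310 → t=2.485, apex=19.090, x_land=34.963, impact vy=-19.540
  bounce: vy ← 0.69·19.540 = 13.482
Arc 2: start y=0.000, vy=13.482 → t=2.696, apex=9.089, x_land=72.903, impact vy=-13.482
  bounce: vy ← 0.69·13.482 = 9.303
Arc 3: start y=0.000, vy=9.303 → t=1.861, apex=4.327, x_land=99.081, impact vy=-9.303
  bounce: vy ← 0.69·9.303 = 6.419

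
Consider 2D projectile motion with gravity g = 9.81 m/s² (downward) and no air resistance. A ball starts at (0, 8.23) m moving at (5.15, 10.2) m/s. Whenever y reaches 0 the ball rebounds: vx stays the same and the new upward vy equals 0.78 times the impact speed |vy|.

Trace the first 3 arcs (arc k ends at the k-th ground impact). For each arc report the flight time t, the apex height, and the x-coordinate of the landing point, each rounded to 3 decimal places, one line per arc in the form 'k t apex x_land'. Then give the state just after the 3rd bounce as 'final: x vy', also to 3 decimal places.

Arc 1: start y=8.230, vy=10.200 → t=2.701, apex=13.533, x_land=13.909, impact vy=-16.295
  bounce: vy ← 0.78·16.295 = 12.710
Arc 2: start y=0.000, vy=12.710 → t=2.591, apex=8.233, x_land=27.254, impact vy=-12.710
  bounce: vy ← 0.78·12.710 = 9.914
Arc 3: start y=0.000, vy=9.914 → t=2.021, apex=5.009, x_land=37.662, impact vy=-9.914
  bounce: vy ← 0.78·9.914 = 7.733

1 2.701 13.533 13.909
2 2.591 8.233 27.254
3 2.021 5.009 37.662
final: 37.662 7.733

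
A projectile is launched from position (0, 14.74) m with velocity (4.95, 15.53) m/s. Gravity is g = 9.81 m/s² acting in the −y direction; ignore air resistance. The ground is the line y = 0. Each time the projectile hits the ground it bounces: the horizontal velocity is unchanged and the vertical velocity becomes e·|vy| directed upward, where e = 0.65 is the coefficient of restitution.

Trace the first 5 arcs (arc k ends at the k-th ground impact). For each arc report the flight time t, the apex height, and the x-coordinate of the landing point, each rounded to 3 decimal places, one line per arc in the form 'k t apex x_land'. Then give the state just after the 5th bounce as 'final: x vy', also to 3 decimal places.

Arc 1: start y=14.740, vy=15.530 → t=3.931, apex=27.033, x_land=19.457, impact vy=-23.030
  bounce: vy ← 0.65·23.030 = 14.969
Arc 2: start y=0.000, vy=14.969 → t=3.052, apex=11.421, x_land=34.564, impact vy=-14.969
  bounce: vy ← 0.65·14.969 = 9.730
Arc 3: start y=0.000, vy=9.730 → t=1.984, apex=4.825, x_land=44.383, impact vy=-9.730
  bounce: vy ← 0.65·9.730 = 6.325
Arc 4: start y=0.000, vy=6.325 → t=1.289, apex=2.039, x_land=50.766, impact vy=-6.325
  bounce: vy ← 0.65·6.325 = 4.111
Arc 5: start y=0.000, vy=4.111 → t=0.838, apex=0.861, x_land=54.914, impact vy=-4.111
  bounce: vy ← 0.65·4.111 = 2.672

1 3.931 27.033 19.457
2 3.052 11.421 34.564
3 1.984 4.825 44.383
4 1.289 2.039 50.766
5 0.838 0.861 54.914
final: 54.914 2.672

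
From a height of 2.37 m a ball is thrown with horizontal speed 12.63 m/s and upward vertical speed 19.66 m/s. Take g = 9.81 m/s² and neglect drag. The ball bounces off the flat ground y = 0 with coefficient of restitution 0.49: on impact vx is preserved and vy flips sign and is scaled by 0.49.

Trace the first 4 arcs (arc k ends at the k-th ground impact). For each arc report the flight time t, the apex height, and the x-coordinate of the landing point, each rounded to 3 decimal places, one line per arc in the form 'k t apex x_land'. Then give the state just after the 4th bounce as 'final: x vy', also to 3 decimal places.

Arc 1: start y=2.370, vy=19.660 → t=4.125, apex=22.070, x_land=52.102, impact vy=-20.809
  bounce: vy ← 0.49·20.809 = 10.196
Arc 2: start y=0.000, vy=10.196 → t=2.079, apex=5.299, x_land=78.357, impact vy=-10.196
  bounce: vy ← 0.49·10.196 = 4.996
Arc 3: start y=0.000, vy=4.996 → t=1.019, apex=1.272, x_land=91.222, impact vy=-4.996
  bounce: vy ← 0.49·4.996 = 2.448
Arc 4: start y=0.000, vy=2.448 → t=0.499, apex=0.305, x_land=97.526, impact vy=-2.448
  bounce: vy ← 0.49·2.448 = 1.200

1 4.125 22.070 52.102
2 2.079 5.299 78.357
3 1.019 1.272 91.222
4 0.499 0.305 97.526
final: 97.526 1.200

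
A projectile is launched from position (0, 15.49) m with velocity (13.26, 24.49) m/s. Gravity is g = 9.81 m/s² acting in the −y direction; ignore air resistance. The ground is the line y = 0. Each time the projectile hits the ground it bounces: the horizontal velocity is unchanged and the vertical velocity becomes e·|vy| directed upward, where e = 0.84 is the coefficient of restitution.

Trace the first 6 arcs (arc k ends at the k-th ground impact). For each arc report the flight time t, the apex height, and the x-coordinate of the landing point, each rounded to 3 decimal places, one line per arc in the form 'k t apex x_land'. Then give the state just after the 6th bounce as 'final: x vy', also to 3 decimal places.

1 5.561 46.059 73.736
2 5.148 32.499 142.000
3 4.324 22.931 199.341
4 3.632 16.180 247.508
5 3.051 11.417 287.968
6 2.563 8.056 321.955
final: 321.955 10.560

Arc 1: start y=15.490, vy=24.490 → t=5.561, apex=46.059, x_land=73.736, impact vy=-30.061
  bounce: vy ← 0.84·30.061 = 25.251
Arc 2: start y=0.000, vy=25.251 → t=5.148, apex=32.499, x_land=142.000, impact vy=-25.251
  bounce: vy ← 0.84·25.251 = 21.211
Arc 3: start y=0.000, vy=21.211 → t=4.324, apex=22.931, x_land=199.341, impact vy=-21.211
  bounce: vy ← 0.84·21.211 = 17.817
Arc 4: start y=0.000, vy=17.817 → t=3.632, apex=16.180, x_land=247.508, impact vy=-17.817
  bounce: vy ← 0.84·17.817 = 14.967
Arc 5: start y=0.000, vy=14.967 → t=3.051, apex=11.417, x_land=287.968, impact vy=-14.967
  bounce: vy ← 0.84·14.967 = 12.572
Arc 6: start y=0.000, vy=12.572 → t=2.563, apex=8.056, x_land=321.955, impact vy=-12.572
  bounce: vy ← 0.84·12.572 = 10.560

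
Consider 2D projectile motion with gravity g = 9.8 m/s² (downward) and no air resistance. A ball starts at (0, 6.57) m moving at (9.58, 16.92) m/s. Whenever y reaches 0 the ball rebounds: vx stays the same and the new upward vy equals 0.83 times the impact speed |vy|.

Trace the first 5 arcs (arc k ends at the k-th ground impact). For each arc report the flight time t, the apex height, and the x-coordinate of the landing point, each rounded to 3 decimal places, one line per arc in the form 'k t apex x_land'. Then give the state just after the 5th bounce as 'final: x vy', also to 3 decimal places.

Arc 1: start y=6.570, vy=16.920 → t=3.805, apex=21.176, x_land=36.456, impact vy=-20.373
  bounce: vy ← 0.83·20.373 = 16.910
Arc 2: start y=0.000, vy=16.910 → t=3.451, apex=14.588, x_land=69.516, impact vy=-16.910
  bounce: vy ← 0.83·16.910 = 14.035
Arc 3: start y=0.000, vy=14.035 → t=2.864, apex=10.050, x_land=96.955, impact vy=-14.035
  bounce: vy ← 0.83·14.035 = 11.649
Arc 4: start y=0.000, vy=11.649 → t=2.377, apex=6.923, x_land=119.730, impact vy=-11.649
  bounce: vy ← 0.83·11.649 = 9.669
Arc 5: start y=0.000, vy=9.669 → t=1.973, apex=4.770, x_land=138.634, impact vy=-9.669
  bounce: vy ← 0.83·9.669 = 8.025

1 3.805 21.176 36.456
2 3.451 14.588 69.516
3 2.864 10.050 96.955
4 2.377 6.923 119.730
5 1.973 4.770 138.634
final: 138.634 8.025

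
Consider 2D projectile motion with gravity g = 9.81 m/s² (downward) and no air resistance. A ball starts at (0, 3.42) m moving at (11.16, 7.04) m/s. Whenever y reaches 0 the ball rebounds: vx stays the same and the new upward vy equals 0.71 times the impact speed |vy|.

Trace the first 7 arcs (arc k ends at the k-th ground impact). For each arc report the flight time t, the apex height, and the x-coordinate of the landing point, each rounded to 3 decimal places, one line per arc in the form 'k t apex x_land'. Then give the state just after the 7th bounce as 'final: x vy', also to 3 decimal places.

1 1.819 5.946 20.296
2 1.563 2.997 37.744
3 1.110 1.511 50.132
4 0.788 0.762 58.928
5 0.560 0.384 65.173
6 0.397 0.194 69.607
7 0.282 0.098 72.755
final: 72.755 0.982

Arc 1: start y=3.420, vy=7.040 → t=1.819, apex=5.946, x_land=20.296, impact vy=-10.801
  bounce: vy ← 0.71·10.801 = 7.669
Arc 2: start y=0.000, vy=7.669 → t=1.563, apex=2.997, x_land=37.744, impact vy=-7.669
  bounce: vy ← 0.71·7.669 = 5.445
Arc 3: start y=0.000, vy=5.445 → t=1.110, apex=1.511, x_land=50.132, impact vy=-5.445
  bounce: vy ← 0.71·5.445 = 3.866
Arc 4: start y=0.000, vy=3.866 → t=0.788, apex=0.762, x_land=58.928, impact vy=-3.866
  bounce: vy ← 0.71·3.866 = 2.745
Arc 5: start y=0.000, vy=2.745 → t=0.560, apex=0.384, x_land=65.173, impact vy=-2.745
  bounce: vy ← 0.71·2.745 = 1.949
Arc 6: start y=0.000, vy=1.949 → t=0.397, apex=0.194, x_land=69.607, impact vy=-1.949
  bounce: vy ← 0.71·1.949 = 1.384
Arc 7: start y=0.000, vy=1.384 → t=0.282, apex=0.098, x_land=72.755, impact vy=-1.384
  bounce: vy ← 0.71·1.384 = 0.982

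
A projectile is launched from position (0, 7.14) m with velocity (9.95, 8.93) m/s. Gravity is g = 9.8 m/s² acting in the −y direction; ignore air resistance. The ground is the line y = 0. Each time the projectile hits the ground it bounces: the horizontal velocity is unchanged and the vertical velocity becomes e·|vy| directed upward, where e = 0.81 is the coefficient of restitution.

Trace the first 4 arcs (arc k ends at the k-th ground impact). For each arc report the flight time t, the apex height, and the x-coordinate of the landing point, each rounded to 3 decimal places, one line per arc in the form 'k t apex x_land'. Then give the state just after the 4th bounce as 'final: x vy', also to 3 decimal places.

1 2.424 11.209 24.115
2 2.450 7.354 48.494
3 1.985 4.825 68.241
4 1.608 3.166 84.237
final: 84.237 6.380

Arc 1: start y=7.140, vy=8.930 → t=2.424, apex=11.209, x_land=24.115, impact vy=-14.822
  bounce: vy ← 0.81·14.822 = 12.006
Arc 2: start y=0.000, vy=12.006 → t=2.450, apex=7.354, x_land=48.494, impact vy=-12.006
  bounce: vy ← 0.81·12.006 = 9.725
Arc 3: start y=0.000, vy=9.725 → t=1.985, apex=4.825, x_land=68.241, impact vy=-9.725
  bounce: vy ← 0.81·9.725 = 7.877
Arc 4: start y=0.000, vy=7.877 → t=1.608, apex=3.166, x_land=84.237, impact vy=-7.877
  bounce: vy ← 0.81·7.877 = 6.380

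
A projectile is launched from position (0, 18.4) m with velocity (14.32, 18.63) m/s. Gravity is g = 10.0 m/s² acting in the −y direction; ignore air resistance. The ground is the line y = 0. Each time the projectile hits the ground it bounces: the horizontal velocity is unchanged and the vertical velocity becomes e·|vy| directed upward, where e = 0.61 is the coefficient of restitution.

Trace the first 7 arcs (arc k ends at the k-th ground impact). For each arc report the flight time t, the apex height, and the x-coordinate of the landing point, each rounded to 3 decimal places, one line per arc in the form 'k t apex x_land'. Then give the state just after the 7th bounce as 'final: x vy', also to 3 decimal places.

1 4.537 35.754 64.971
2 3.262 13.304 111.689
3 1.990 4.950 140.186
4 1.214 1.842 157.570
5 0.741 0.685 168.174
6 0.452 0.255 174.642
7 0.276 0.095 178.588
final: 178.588 0.840

Arc 1: start y=18.400, vy=18.630 → t=4.537, apex=35.754, x_land=64.971, impact vy=-26.741
  bounce: vy ← 0.61·26.741 = 16.312
Arc 2: start y=0.000, vy=16.312 → t=3.262, apex=13.304, x_land=111.689, impact vy=-16.312
  bounce: vy ← 0.61·16.312 = 9.950
Arc 3: start y=0.000, vy=9.950 → t=1.990, apex=4.950, x_land=140.186, impact vy=-9.950
  bounce: vy ← 0.61·9.950 = 6.070
Arc 4: start y=0.000, vy=6.070 → t=1.214, apex=1.842, x_land=157.570, impact vy=-6.070
  bounce: vy ← 0.61·6.070 = 3.703
Arc 5: start y=0.000, vy=3.703 → t=0.741, apex=0.685, x_land=168.174, impact vy=-3.703
  bounce: vy ← 0.61·3.703 = 2.259
Arc 6: start y=0.000, vy=2.259 → t=0.452, apex=0.255, x_land=174.642, impact vy=-2.259
  bounce: vy ← 0.61·2.259 = 1.378
Arc 7: start y=0.000, vy=1.378 → t=0.276, apex=0.095, x_land=178.588, impact vy=-1.378
  bounce: vy ← 0.61·1.378 = 0.840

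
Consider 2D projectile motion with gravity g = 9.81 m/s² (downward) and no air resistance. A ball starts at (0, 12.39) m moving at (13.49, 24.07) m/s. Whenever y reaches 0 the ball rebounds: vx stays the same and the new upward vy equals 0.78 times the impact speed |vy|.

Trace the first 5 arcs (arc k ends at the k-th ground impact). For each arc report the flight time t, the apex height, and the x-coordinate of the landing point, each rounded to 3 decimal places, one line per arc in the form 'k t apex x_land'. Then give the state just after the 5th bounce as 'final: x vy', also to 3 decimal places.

Arc 1: start y=12.390, vy=24.070 → t=5.377, apex=41.919, x_land=72.536, impact vy=-28.679
  bounce: vy ← 0.78·28.679 = 22.369
Arc 2: start y=0.000, vy=22.369 → t=4.560, apex=25.504, x_land=134.057, impact vy=-22.369
  bounce: vy ← 0.78·22.369 = 17.448
Arc 3: start y=0.000, vy=17.448 → t=3.557, apex=15.516, x_land=182.043, impact vy=-17.448
  bounce: vy ← 0.78·17.448 = 13.609
Arc 4: start y=0.000, vy=13.609 → t=2.775, apex=9.440, x_land=219.473, impact vy=-13.609
  bounce: vy ← 0.78·13.609 = 10.615
Arc 5: start y=0.000, vy=10.615 → t=2.164, apex=5.743, x_land=248.668, impact vy=-10.615
  bounce: vy ← 0.78·10.615 = 8.280

1 5.377 41.919 72.536
2 4.560 25.504 134.057
3 3.557 15.516 182.043
4 2.775 9.440 219.473
5 2.164 5.743 248.668
final: 248.668 8.280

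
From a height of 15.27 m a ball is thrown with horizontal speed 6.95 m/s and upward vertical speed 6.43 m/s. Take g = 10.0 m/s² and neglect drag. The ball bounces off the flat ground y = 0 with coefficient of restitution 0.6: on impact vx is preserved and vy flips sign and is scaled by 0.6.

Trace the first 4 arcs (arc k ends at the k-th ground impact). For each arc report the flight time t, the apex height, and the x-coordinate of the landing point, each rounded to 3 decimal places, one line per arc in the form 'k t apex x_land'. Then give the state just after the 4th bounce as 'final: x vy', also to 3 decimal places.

Arc 1: start y=15.270, vy=6.430 → t=2.505, apex=17.337, x_land=17.411, impact vy=-18.621
  bounce: vy ← 0.6·18.621 = 11.173
Arc 2: start y=0.000, vy=11.173 → t=2.235, apex=6.241, x_land=32.940, impact vy=-11.173
  bounce: vy ← 0.6·11.173 = 6.704
Arc 3: start y=0.000, vy=6.704 → t=1.341, apex=2.247, x_land=42.258, impact vy=-6.704
  bounce: vy ← 0.6·6.704 = 4.022
Arc 4: start y=0.000, vy=4.022 → t=0.804, apex=0.809, x_land=47.849, impact vy=-4.022
  bounce: vy ← 0.6·4.022 = 2.413

1 2.505 17.337 17.411
2 2.235 6.241 32.940
3 1.341 2.247 42.258
4 0.804 0.809 47.849
final: 47.849 2.413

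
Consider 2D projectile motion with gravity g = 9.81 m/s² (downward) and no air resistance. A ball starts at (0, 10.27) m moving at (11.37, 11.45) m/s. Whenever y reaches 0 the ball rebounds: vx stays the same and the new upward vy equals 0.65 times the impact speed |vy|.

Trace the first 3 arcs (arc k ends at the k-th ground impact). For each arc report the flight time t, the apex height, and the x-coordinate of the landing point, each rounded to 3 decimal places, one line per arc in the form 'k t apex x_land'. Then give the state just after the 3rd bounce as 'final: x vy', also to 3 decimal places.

Arc 1: start y=10.270, vy=11.450 → t=3.026, apex=16.952, x_land=34.408, impact vy=-18.237
  bounce: vy ← 0.65·18.237 = 11.854
Arc 2: start y=0.000, vy=11.854 → t=2.417, apex=7.162, x_land=61.887, impact vy=-11.854
  bounce: vy ← 0.65·11.854 = 7.705
Arc 3: start y=0.000, vy=7.705 → t=1.571, apex=3.026, x_land=79.748, impact vy=-7.705
  bounce: vy ← 0.65·7.705 = 5.008

1 3.026 16.952 34.408
2 2.417 7.162 61.887
3 1.571 3.026 79.748
final: 79.748 5.008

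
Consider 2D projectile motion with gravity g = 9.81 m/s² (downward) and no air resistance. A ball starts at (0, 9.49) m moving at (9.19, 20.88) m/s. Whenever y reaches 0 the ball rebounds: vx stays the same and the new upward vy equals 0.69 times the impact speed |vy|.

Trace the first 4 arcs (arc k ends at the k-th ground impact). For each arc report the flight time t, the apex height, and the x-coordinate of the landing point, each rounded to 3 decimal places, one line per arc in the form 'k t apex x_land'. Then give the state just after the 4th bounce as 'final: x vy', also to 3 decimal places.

1 4.671 31.711 42.927
2 3.509 15.098 75.174
3 2.421 7.188 97.423
4 1.671 3.422 112.776
final: 112.776 5.654

Arc 1: start y=9.490, vy=20.880 → t=4.671, apex=31.711, x_land=42.927, impact vy=-24.943
  bounce: vy ← 0.69·24.943 = 17.211
Arc 2: start y=0.000, vy=17.211 → t=3.509, apex=15.098, x_land=75.174, impact vy=-17.211
  bounce: vy ← 0.69·17.211 = 11.876
Arc 3: start y=0.000, vy=11.876 → t=2.421, apex=7.188, x_land=97.423, impact vy=-11.876
  bounce: vy ← 0.69·11.876 = 8.194
Arc 4: start y=0.000, vy=8.194 → t=1.671, apex=3.422, x_land=112.776, impact vy=-8.194
  bounce: vy ← 0.69·8.194 = 5.654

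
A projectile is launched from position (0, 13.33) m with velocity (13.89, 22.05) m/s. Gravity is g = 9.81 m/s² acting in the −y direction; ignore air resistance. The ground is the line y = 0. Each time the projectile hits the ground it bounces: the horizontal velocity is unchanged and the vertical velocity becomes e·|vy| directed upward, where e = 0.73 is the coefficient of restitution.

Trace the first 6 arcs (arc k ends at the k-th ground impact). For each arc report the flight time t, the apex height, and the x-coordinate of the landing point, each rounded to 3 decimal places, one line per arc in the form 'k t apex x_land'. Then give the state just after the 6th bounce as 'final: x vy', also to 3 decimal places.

Arc 1: start y=13.330, vy=22.050 → t=5.035, apex=38.111, x_land=69.938, impact vy=-27.345
  bounce: vy ← 0.73·27.345 = 19.962
Arc 2: start y=0.000, vy=19.962 → t=4.070, apex=20.309, x_land=126.466, impact vy=-19.962
  bounce: vy ← 0.73·19.962 = 14.572
Arc 3: start y=0.000, vy=14.572 → t=2.971, apex=10.823, x_land=167.731, impact vy=-14.572
  bounce: vy ← 0.73·14.572 = 10.638
Arc 4: start y=0.000, vy=10.638 → t=2.169, apex=5.767, x_land=197.854, impact vy=-10.638
  bounce: vy ← 0.73·10.638 = 7.765
Arc 5: start y=0.000, vy=7.765 → t=1.583, apex=3.073, x_land=219.845, impact vy=-7.765
  bounce: vy ← 0.73·7.765 = 5.669
Arc 6: start y=0.000, vy=5.669 → t=1.156, apex=1.638, x_land=235.898, impact vy=-5.669
  bounce: vy ← 0.73·5.669 = 4.138

1 5.035 38.111 69.938
2 4.070 20.309 126.466
3 2.971 10.823 167.731
4 2.169 5.767 197.854
5 1.583 3.073 219.845
6 1.156 1.638 235.898
final: 235.898 4.138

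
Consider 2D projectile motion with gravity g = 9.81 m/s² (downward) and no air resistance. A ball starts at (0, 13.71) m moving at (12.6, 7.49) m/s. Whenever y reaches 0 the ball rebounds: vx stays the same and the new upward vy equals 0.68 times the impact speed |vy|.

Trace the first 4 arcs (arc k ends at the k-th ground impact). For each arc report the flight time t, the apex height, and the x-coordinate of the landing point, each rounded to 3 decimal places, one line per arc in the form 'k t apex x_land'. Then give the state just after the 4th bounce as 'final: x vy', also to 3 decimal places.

1 2.601 16.569 32.778
2 2.500 7.662 64.273
3 1.700 3.543 85.690
4 1.156 1.638 100.253
final: 100.253 3.855

Arc 1: start y=13.710, vy=7.490 → t=2.601, apex=16.569, x_land=32.778, impact vy=-18.030
  bounce: vy ← 0.68·18.030 = 12.261
Arc 2: start y=0.000, vy=12.261 → t=2.500, apex=7.662, x_land=64.273, impact vy=-12.261
  bounce: vy ← 0.68·12.261 = 8.337
Arc 3: start y=0.000, vy=8.337 → t=1.700, apex=3.543, x_land=85.690, impact vy=-8.337
  bounce: vy ← 0.68·8.337 = 5.669
Arc 4: start y=0.000, vy=5.669 → t=1.156, apex=1.638, x_land=100.253, impact vy=-5.669
  bounce: vy ← 0.68·5.669 = 3.855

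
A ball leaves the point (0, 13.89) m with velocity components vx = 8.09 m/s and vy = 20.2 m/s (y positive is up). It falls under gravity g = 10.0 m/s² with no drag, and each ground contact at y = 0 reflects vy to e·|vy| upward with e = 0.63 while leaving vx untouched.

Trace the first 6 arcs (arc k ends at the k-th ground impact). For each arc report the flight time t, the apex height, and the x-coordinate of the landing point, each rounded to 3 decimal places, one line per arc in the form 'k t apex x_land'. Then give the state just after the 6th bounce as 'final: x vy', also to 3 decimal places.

Arc 1: start y=13.890, vy=20.200 → t=4.639, apex=34.292, x_land=37.528, impact vy=-26.189
  bounce: vy ← 0.63·26.189 = 16.499
Arc 2: start y=0.000, vy=16.499 → t=3.300, apex=13.610, x_land=64.223, impact vy=-16.499
  bounce: vy ← 0.63·16.499 = 10.394
Arc 3: start y=0.000, vy=10.394 → t=2.079, apex=5.402, x_land=81.041, impact vy=-10.394
  bounce: vy ← 0.63·10.394 = 6.548
Arc 4: start y=0.000, vy=6.548 → t=1.310, apex=2.144, x_land=91.636, impact vy=-6.548
  bounce: vy ← 0.63·6.548 = 4.125
Arc 5: start y=0.000, vy=4.125 → t=0.825, apex=0.851, x_land=98.312, impact vy=-4.125
  bounce: vy ← 0.63·4.125 = 2.599
Arc 6: start y=0.000, vy=2.599 → t=0.520, apex=0.338, x_land=102.517, impact vy=-2.599
  bounce: vy ← 0.63·2.599 = 1.637

1 4.639 34.292 37.528
2 3.300 13.610 64.223
3 2.079 5.402 81.041
4 1.310 2.144 91.636
5 0.825 0.851 98.312
6 0.520 0.338 102.517
final: 102.517 1.637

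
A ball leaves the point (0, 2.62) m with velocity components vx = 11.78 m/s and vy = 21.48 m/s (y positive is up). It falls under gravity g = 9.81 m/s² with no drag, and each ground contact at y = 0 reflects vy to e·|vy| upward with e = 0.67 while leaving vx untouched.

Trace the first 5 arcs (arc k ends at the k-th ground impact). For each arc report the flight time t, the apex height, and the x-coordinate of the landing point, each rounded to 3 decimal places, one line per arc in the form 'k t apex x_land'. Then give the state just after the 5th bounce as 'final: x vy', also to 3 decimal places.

Arc 1: start y=2.620, vy=21.480 → t=4.498, apex=26.136, x_land=52.986, impact vy=-22.645
  bounce: vy ← 0.67·22.645 = 15.172
Arc 2: start y=0.000, vy=15.172 → t=3.093, apex=11.733, x_land=89.424, impact vy=-15.172
  bounce: vy ← 0.67·15.172 = 10.165
Arc 3: start y=0.000, vy=10.165 → t=2.072, apex=5.267, x_land=113.837, impact vy=-10.165
  bounce: vy ← 0.67·10.165 = 6.811
Arc 4: start y=0.000, vy=6.811 → t=1.389, apex=2.364, x_land=130.194, impact vy=-6.811
  bounce: vy ← 0.67·6.811 = 4.563
Arc 5: start y=0.000, vy=4.563 → t=0.930, apex=1.061, x_land=141.153, impact vy=-4.563
  bounce: vy ← 0.67·4.563 = 3.057

1 4.498 26.136 52.986
2 3.093 11.733 89.424
3 2.072 5.267 113.837
4 1.389 2.364 130.194
5 0.930 1.061 141.153
final: 141.153 3.057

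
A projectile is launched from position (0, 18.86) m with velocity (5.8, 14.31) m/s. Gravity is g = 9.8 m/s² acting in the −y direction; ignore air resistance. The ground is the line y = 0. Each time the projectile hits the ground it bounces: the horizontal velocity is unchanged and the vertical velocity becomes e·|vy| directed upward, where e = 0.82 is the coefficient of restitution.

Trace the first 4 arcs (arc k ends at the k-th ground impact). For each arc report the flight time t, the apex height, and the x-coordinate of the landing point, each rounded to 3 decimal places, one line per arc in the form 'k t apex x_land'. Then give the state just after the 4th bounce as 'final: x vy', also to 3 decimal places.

Arc 1: start y=18.860, vy=14.310 → t=3.906, apex=29.308, x_land=22.654, impact vy=-23.967
  bounce: vy ← 0.82·23.967 = 19.653
Arc 2: start y=0.000, vy=19.653 → t=4.011, apex=19.707, x_land=45.917, impact vy=-19.653
  bounce: vy ← 0.82·19.653 = 16.116
Arc 3: start y=0.000, vy=16.116 → t=3.289, apex=13.251, x_land=64.993, impact vy=-16.116
  bounce: vy ← 0.82·16.116 = 13.215
Arc 4: start y=0.000, vy=13.215 → t=2.697, apex=8.910, x_land=80.635, impact vy=-13.215
  bounce: vy ← 0.82·13.215 = 10.836

1 3.906 29.308 22.654
2 4.011 19.707 45.917
3 3.289 13.251 64.993
4 2.697 8.910 80.635
final: 80.635 10.836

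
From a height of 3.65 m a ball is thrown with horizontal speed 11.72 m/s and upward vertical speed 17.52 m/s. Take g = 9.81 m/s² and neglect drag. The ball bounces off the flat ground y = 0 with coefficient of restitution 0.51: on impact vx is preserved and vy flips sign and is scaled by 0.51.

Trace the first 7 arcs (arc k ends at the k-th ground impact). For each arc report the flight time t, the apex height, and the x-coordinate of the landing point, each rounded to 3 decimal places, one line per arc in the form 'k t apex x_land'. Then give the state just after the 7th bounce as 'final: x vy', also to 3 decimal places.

1 3.769 19.295 44.176
2 2.023 5.019 67.886
3 1.032 1.305 79.978
4 0.526 0.340 86.145
5 0.268 0.088 89.290
6 0.137 0.023 90.894
7 0.070 0.006 91.712
final: 91.712 0.175

Arc 1: start y=3.650, vy=17.520 → t=3.769, apex=19.295, x_land=44.176, impact vy=-19.457
  bounce: vy ← 0.51·19.457 = 9.923
Arc 2: start y=0.000, vy=9.923 → t=2.023, apex=5.019, x_land=67.886, impact vy=-9.923
  bounce: vy ← 0.51·9.923 = 5.061
Arc 3: start y=0.000, vy=5.061 → t=1.032, apex=1.305, x_land=79.978, impact vy=-5.061
  bounce: vy ← 0.51·5.061 = 2.581
Arc 4: start y=0.000, vy=2.581 → t=0.526, apex=0.340, x_land=86.145, impact vy=-2.581
  bounce: vy ← 0.51·2.581 = 1.316
Arc 5: start y=0.000, vy=1.316 → t=0.268, apex=0.088, x_land=89.290, impact vy=-1.316
  bounce: vy ← 0.51·1.316 = 0.671
Arc 6: start y=0.000, vy=0.671 → t=0.137, apex=0.023, x_land=90.894, impact vy=-0.671
  bounce: vy ← 0.51·0.671 = 0.342
Arc 7: start y=0.000, vy=0.342 → t=0.070, apex=0.006, x_land=91.712, impact vy=-0.342
  bounce: vy ← 0.51·0.342 = 0.175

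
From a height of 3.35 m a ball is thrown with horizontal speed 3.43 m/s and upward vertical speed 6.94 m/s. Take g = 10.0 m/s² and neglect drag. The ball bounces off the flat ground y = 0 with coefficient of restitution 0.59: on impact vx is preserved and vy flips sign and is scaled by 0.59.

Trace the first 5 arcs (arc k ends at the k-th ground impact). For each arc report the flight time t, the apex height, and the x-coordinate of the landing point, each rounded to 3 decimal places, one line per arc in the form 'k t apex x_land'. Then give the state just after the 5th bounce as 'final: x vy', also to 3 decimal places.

Arc 1: start y=3.350, vy=6.940 → t=1.767, apex=5.758, x_land=6.061, impact vy=-10.731
  bounce: vy ← 0.59·10.731 = 6.332
Arc 2: start y=0.000, vy=6.332 → t=1.266, apex=2.004, x_land=10.405, impact vy=-6.332
  bounce: vy ← 0.59·6.332 = 3.736
Arc 3: start y=0.000, vy=3.736 → t=0.747, apex=0.698, x_land=12.967, impact vy=-3.736
  bounce: vy ← 0.59·3.736 = 2.204
Arc 4: start y=0.000, vy=2.204 → t=0.441, apex=0.243, x_land=14.479, impact vy=-2.204
  bounce: vy ← 0.59·2.204 = 1.300
Arc 5: start y=0.000, vy=1.300 → t=0.260, apex=0.085, x_land=15.371, impact vy=-1.300
  bounce: vy ← 0.59·1.300 = 0.767

1 1.767 5.758 6.061
2 1.266 2.004 10.405
3 0.747 0.698 12.967
4 0.441 0.243 14.479
5 0.260 0.085 15.371
final: 15.371 0.767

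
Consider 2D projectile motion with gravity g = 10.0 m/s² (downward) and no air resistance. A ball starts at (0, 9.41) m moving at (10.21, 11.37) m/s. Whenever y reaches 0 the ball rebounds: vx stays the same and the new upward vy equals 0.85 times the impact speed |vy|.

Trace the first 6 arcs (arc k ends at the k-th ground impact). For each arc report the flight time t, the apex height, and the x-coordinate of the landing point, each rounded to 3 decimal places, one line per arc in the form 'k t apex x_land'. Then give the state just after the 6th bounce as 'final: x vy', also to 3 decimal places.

Arc 1: start y=9.410, vy=11.370 → t=2.919, apex=15.874, x_land=29.801, impact vy=-17.818
  bounce: vy ← 0.85·17.818 = 15.145
Arc 2: start y=0.000, vy=15.145 → t=3.029, apex=11.469, x_land=60.727, impact vy=-15.145
  bounce: vy ← 0.85·15.145 = 12.873
Arc 3: start y=0.000, vy=12.873 → t=2.575, apex=8.286, x_land=87.015, impact vy=-12.873
  bounce: vy ← 0.85·12.873 = 10.942
Arc 4: start y=0.000, vy=10.942 → t=2.188, apex=5.987, x_land=109.359, impact vy=-10.942
  bounce: vy ← 0.85·10.942 = 9.301
Arc 5: start y=0.000, vy=9.301 → t=1.860, apex=4.325, x_land=128.352, impact vy=-9.301
  bounce: vy ← 0.85·9.301 = 7.906
Arc 6: start y=0.000, vy=7.906 → t=1.581, apex=3.125, x_land=144.496, impact vy=-7.906
  bounce: vy ← 0.85·7.906 = 6.720

1 2.919 15.874 29.801
2 3.029 11.469 60.727
3 2.575 8.286 87.015
4 2.188 5.987 109.359
5 1.860 4.325 128.352
6 1.581 3.125 144.496
final: 144.496 6.720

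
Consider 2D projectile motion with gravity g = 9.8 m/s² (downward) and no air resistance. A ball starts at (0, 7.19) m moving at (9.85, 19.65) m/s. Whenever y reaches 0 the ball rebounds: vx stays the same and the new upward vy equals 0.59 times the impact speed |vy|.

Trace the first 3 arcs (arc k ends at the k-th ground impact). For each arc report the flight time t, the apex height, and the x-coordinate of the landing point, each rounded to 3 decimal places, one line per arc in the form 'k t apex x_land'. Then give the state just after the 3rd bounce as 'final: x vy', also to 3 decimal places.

1 4.348 26.890 42.825
2 2.764 9.360 70.053
3 1.631 3.258 86.117
final: 86.117 4.715

Arc 1: start y=7.190, vy=19.650 → t=4.348, apex=26.890, x_land=42.825, impact vy=-22.957
  bounce: vy ← 0.59·22.957 = 13.545
Arc 2: start y=0.000, vy=13.545 → t=2.764, apex=9.360, x_land=70.053, impact vy=-13.545
  bounce: vy ← 0.59·13.545 = 7.992
Arc 3: start y=0.000, vy=7.992 → t=1.631, apex=3.258, x_land=86.117, impact vy=-7.992
  bounce: vy ← 0.59·7.992 = 4.715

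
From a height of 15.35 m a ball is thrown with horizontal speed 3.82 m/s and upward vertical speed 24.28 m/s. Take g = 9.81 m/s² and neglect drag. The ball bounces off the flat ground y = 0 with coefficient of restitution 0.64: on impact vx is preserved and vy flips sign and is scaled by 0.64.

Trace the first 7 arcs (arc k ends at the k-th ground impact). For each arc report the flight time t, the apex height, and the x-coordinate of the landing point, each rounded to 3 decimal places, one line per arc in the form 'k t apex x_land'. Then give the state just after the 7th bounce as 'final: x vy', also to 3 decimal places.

Arc 1: start y=15.350, vy=24.280 → t=5.517, apex=45.397, x_land=21.076, impact vy=-29.844
  bounce: vy ← 0.64·29.844 = 19.100
Arc 2: start y=0.000, vy=19.100 → t=3.894, apex=18.595, x_land=35.951, impact vy=-19.100
  bounce: vy ← 0.64·19.100 = 12.224
Arc 3: start y=0.000, vy=12.224 → t=2.492, apex=7.616, x_land=45.471, impact vy=-12.224
  bounce: vy ← 0.64·12.224 = 7.824
Arc 4: start y=0.000, vy=7.824 → t=1.595, apex=3.120, x_land=51.564, impact vy=-7.824
  bounce: vy ← 0.64·7.824 = 5.007
Arc 5: start y=0.000, vy=5.007 → t=1.021, apex=1.278, x_land=55.464, impact vy=-5.007
  bounce: vy ← 0.64·5.007 = 3.205
Arc 6: start y=0.000, vy=3.205 → t=0.653, apex=0.523, x_land=57.960, impact vy=-3.205
  bounce: vy ← 0.64·3.205 = 2.051
Arc 7: start y=0.000, vy=2.051 → t=0.418, apex=0.214, x_land=59.557, impact vy=-2.051
  bounce: vy ← 0.64·2.051 = 1.313

1 5.517 45.397 21.076
2 3.894 18.595 35.951
3 2.492 7.616 45.471
4 1.595 3.120 51.564
5 1.021 1.278 55.464
6 0.653 0.523 57.960
7 0.418 0.214 59.557
final: 59.557 1.313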